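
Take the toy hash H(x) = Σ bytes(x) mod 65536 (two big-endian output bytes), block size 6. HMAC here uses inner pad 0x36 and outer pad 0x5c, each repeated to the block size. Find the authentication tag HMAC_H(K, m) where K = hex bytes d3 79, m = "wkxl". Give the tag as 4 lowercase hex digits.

Key hex bytes d3 79 is 2 bytes ≤ B = 6; zero-pad to 6 bytes: K' = d3 79 00 00 00 00.
K' ⊕ ipad = e5 4f 36 36 36 36.  K' ⊕ opad = 8f 25 5c 5c 5c 5c.
Inner input = (K'⊕ipad) ∥ m = e5 4f 36 36 36 36 ∥ 77 6b 78 6c.
Inner hash: sum = 229+79+54+54+54+54+119+107+120+108 = 978 → 03 d2.
Outer input = (K'⊕opad) ∥ inner = 8f 25 5c 5c 5c 5c ∥ 03 d2.
Outer hash (tag): sum = 143+37+92+92+92+92+3+210 = 761 → 02 f9.

02f9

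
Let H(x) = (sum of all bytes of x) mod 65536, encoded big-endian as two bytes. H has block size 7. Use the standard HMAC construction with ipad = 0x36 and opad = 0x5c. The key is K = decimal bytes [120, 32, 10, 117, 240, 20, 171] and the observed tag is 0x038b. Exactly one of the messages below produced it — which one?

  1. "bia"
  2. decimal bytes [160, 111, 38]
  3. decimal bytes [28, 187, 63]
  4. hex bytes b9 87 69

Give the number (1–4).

Key decimal bytes [120, 32, 10, 117, 240, 20, 171] = 78 20 0a 75 f0 14 ab is exactly B = 7 bytes: K' = 78 20 0a 75 f0 14 ab.
K' ⊕ ipad = 4e 16 3c 43 c6 22 9d; K' ⊕ opad = 24 7c 56 29 ac 48 f7.
m1: inner = H(4e 16 3c 43 c6 22 9d 62 69 61) = 03 94; tag = H(24 7c 56 29 ac 48 f7 03 94) = 03a1
m2: inner = H(4e 16 3c 43 c6 22 9d a0 6f 26) = 03 9d; tag = H(24 7c 56 29 ac 48 f7 03 9d) = 03aa
m3: inner = H(4e 16 3c 43 c6 22 9d 1c bb 3f) = 03 7e; tag = H(24 7c 56 29 ac 48 f7 03 7e) = 038b ← matches
m4: inner = H(4e 16 3c 43 c6 22 9d b9 87 69) = 04 11; tag = H(24 7c 56 29 ac 48 f7 04 11) = 031f

3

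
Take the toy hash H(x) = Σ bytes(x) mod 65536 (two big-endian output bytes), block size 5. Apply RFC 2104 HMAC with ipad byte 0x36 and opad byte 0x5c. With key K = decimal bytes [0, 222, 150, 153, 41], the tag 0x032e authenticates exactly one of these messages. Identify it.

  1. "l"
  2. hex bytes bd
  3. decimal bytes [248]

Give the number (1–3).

Key decimal bytes [0, 222, 150, 153, 41] = 00 de 96 99 29 is exactly B = 5 bytes: K' = 00 de 96 99 29.
K' ⊕ ipad = 36 e8 a0 af 1f; K' ⊕ opad = 5c 82 ca c5 75.
m1: inner = H(36 e8 a0 af 1f 6c) = 02 f8; tag = H(5c 82 ca c5 75 02 f8) = 03dc
m2: inner = H(36 e8 a0 af 1f bd) = 03 49; tag = H(5c 82 ca c5 75 03 49) = 032e ← matches
m3: inner = H(36 e8 a0 af 1f f8) = 03 84; tag = H(5c 82 ca c5 75 03 84) = 0369

2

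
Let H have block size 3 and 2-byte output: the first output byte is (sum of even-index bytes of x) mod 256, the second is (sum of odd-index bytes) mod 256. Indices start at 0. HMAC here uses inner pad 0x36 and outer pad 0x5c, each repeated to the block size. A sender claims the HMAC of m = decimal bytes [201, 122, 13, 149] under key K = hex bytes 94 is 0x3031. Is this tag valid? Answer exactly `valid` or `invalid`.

invalid

Key hex bytes 94 is 1 byte ≤ B = 3; zero-pad to 3 bytes: K' = 94 00 00.
K' ⊕ ipad = a2 36 36; K' ⊕ opad = c8 5c 5c.
Inner hash: even-index sum = 487 mod 256 = 231; odd-index sum = 268 mod 256 = 12 → e7 0c.
Outer hash (recomputed tag): even-index sum = 304 mod 256 = 48; odd-index sum = 323 mod 256 = 67 → 30 43.
Recomputed tag = 3043; claimed = 3031 → mismatch.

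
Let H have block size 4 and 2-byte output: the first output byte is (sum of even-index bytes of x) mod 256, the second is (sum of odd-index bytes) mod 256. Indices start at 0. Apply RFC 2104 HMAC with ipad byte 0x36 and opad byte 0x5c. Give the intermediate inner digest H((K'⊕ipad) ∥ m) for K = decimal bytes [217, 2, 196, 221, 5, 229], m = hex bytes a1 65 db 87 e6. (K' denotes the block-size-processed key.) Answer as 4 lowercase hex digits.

2c14

Key decimal bytes [217, 2, 196, 221, 5, 229] = d9 02 c4 dd 05 e5 is 6 bytes > B = 4, so hash it first: H(key) = a2 c4, then zero-pad to 4 bytes: K' = a2 c4 00 00.
K' ⊕ ipad = 94 f2 36 36.
Inner input = 94 f2 36 36 ∥ a1 65 db 87 e6.
Inner hash: even-index sum = 812 mod 256 = 44; odd-index sum = 532 mod 256 = 20 → 2c 14.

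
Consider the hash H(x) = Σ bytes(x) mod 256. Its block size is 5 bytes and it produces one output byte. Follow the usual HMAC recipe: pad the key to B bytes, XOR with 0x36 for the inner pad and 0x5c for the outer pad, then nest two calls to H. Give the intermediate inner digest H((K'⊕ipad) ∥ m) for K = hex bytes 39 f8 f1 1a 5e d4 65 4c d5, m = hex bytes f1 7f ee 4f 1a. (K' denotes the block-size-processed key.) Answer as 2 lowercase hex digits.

Key hex bytes 39 f8 f1 1a 5e d4 65 4c d5 is 9 bytes > B = 5, so hash it first: H(key) = f4, then zero-pad to 5 bytes: K' = f4 00 00 00 00.
K' ⊕ ipad = c2 36 36 36 36.
Inner input = c2 36 36 36 36 ∥ f1 7f ee 4f 1a.
Inner hash: sum = 194+54+54+54+54+241+127+238+79+26 = 1121; mod 256 = 97 → 61.

61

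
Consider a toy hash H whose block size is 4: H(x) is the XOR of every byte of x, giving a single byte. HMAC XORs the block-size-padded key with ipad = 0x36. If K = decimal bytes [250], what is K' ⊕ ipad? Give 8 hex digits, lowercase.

Key decimal bytes [250] = fa is 1 byte ≤ B = 4; zero-pad to 4 bytes: K' = fa 00 00 00.
XOR each byte with 0x36: fa⊕36=cc, 00⊕36=36, 00⊕36=36, 00⊕36=36.

cc363636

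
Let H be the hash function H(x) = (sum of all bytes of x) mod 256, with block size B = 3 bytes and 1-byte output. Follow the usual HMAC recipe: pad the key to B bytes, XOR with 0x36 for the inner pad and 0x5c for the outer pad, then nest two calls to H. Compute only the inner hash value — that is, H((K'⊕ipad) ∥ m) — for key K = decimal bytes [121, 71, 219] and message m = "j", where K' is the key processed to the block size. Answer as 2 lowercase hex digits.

Key decimal bytes [121, 71, 219] = 79 47 db is exactly B = 3 bytes: K' = 79 47 db.
K' ⊕ ipad = 4f 71 ed.
Inner input = 4f 71 ed ∥ 6a.
Inner hash: sum = 79+113+237+106 = 535; mod 256 = 23 → 17.

17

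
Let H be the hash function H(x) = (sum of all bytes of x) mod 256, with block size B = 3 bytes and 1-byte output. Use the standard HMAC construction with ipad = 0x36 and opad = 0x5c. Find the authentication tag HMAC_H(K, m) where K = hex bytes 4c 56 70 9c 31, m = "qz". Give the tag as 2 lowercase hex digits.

7b

Key hex bytes 4c 56 70 9c 31 is 5 bytes > B = 3, so hash it first: H(key) = df, then zero-pad to 3 bytes: K' = df 00 00.
K' ⊕ ipad = e9 36 36.  K' ⊕ opad = 83 5c 5c.
Inner input = (K'⊕ipad) ∥ m = e9 36 36 ∥ 71 7a.
Inner hash: sum = 233+54+54+113+122 = 576; mod 256 = 64 → 40.
Outer input = (K'⊕opad) ∥ inner = 83 5c 5c ∥ 40.
Outer hash (tag): sum = 131+92+92+64 = 379; mod 256 = 123 → 7b.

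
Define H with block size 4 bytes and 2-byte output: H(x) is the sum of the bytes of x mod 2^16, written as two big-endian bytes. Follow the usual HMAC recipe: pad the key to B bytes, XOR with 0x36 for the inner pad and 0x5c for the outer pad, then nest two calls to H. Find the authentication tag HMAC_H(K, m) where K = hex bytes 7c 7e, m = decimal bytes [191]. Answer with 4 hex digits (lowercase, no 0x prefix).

01b8

Key hex bytes 7c 7e is 2 bytes ≤ B = 4; zero-pad to 4 bytes: K' = 7c 7e 00 00.
K' ⊕ ipad = 4a 48 36 36.  K' ⊕ opad = 20 22 5c 5c.
Inner input = (K'⊕ipad) ∥ m = 4a 48 36 36 ∥ bf.
Inner hash: sum = 74+72+54+54+191 = 445 → 01 bd.
Outer input = (K'⊕opad) ∥ inner = 20 22 5c 5c ∥ 01 bd.
Outer hash (tag): sum = 32+34+92+92+1+189 = 440 → 01 b8.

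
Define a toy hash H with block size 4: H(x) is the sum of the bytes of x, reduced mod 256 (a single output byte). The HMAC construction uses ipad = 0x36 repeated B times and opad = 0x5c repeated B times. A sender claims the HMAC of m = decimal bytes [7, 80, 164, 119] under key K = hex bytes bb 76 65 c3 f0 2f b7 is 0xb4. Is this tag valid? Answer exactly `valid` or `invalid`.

Key hex bytes bb 76 65 c3 f0 2f b7 is 7 bytes > B = 4, so hash it first: H(key) = 2f, then zero-pad to 4 bytes: K' = 2f 00 00 00.
K' ⊕ ipad = 19 36 36 36; K' ⊕ opad = 73 5c 5c 5c.
Inner hash: sum = 25+54+54+54+7+80+164+119 = 557; mod 256 = 45 → 2d.
Outer hash (recomputed tag): sum = 115+92+92+92+45 = 436; mod 256 = 180 → b4.
Recomputed tag = b4; claimed = b4 → match.

valid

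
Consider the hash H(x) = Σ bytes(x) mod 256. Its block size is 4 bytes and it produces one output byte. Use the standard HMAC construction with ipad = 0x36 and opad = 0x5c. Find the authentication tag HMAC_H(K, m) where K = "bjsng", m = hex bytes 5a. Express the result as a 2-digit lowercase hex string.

7a

Key "bjsng" = 62 6a 73 6e 67 is 5 bytes > B = 4, so hash it first: H(key) = 14, then zero-pad to 4 bytes: K' = 14 00 00 00.
K' ⊕ ipad = 22 36 36 36.  K' ⊕ opad = 48 5c 5c 5c.
Inner input = (K'⊕ipad) ∥ m = 22 36 36 36 ∥ 5a.
Inner hash: sum = 34+54+54+54+90 = 286; mod 256 = 30 → 1e.
Outer input = (K'⊕opad) ∥ inner = 48 5c 5c 5c ∥ 1e.
Outer hash (tag): sum = 72+92+92+92+30 = 378; mod 256 = 122 → 7a.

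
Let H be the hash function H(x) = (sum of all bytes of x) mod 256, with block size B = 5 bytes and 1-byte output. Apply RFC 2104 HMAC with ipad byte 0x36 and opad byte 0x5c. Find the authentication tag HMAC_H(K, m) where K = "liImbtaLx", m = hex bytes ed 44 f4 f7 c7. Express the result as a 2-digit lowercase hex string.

Key "liImbtaLx" = 6c 69 49 6d 62 74 61 4c 78 is 9 bytes > B = 5, so hash it first: H(key) = 86, then zero-pad to 5 bytes: K' = 86 00 00 00 00.
K' ⊕ ipad = b0 36 36 36 36.  K' ⊕ opad = da 5c 5c 5c 5c.
Inner input = (K'⊕ipad) ∥ m = b0 36 36 36 36 ∥ ed 44 f4 f7 c7.
Inner hash: sum = 176+54+54+54+54+237+68+244+247+199 = 1387; mod 256 = 107 → 6b.
Outer input = (K'⊕opad) ∥ inner = da 5c 5c 5c 5c ∥ 6b.
Outer hash (tag): sum = 218+92+92+92+92+107 = 693; mod 256 = 181 → b5.

b5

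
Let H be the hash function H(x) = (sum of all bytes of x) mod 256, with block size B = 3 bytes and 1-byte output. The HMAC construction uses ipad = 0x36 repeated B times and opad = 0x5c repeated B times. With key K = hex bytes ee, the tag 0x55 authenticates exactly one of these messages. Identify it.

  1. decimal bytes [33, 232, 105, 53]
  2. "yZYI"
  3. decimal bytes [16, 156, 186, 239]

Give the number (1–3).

Key hex bytes ee is 1 byte ≤ B = 3; zero-pad to 3 bytes: K' = ee 00 00.
K' ⊕ ipad = d8 36 36; K' ⊕ opad = b2 5c 5c.
m1: inner = H(d8 36 36 21 e8 69 35) = eb; tag = H(b2 5c 5c eb) = 55 ← matches
m2: inner = H(d8 36 36 79 5a 59 49) = b9; tag = H(b2 5c 5c b9) = 23
m3: inner = H(d8 36 36 10 9c ba ef) = 99; tag = H(b2 5c 5c 99) = 03

1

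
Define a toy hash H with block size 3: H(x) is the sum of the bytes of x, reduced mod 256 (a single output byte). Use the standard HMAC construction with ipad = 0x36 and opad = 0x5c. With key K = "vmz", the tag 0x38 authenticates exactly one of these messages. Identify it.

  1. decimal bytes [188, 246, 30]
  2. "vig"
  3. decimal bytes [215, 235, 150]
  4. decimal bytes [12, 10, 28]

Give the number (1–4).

1

Key "vmz" = 76 6d 7a is exactly B = 3 bytes: K' = 76 6d 7a.
K' ⊕ ipad = 40 5b 4c; K' ⊕ opad = 2a 31 26.
m1: inner = H(40 5b 4c bc f6 1e) = b7; tag = H(2a 31 26 b7) = 38 ← matches
m2: inner = H(40 5b 4c 76 69 67) = 2d; tag = H(2a 31 26 2d) = ae
m3: inner = H(40 5b 4c d7 eb 96) = 3f; tag = H(2a 31 26 3f) = c0
m4: inner = H(40 5b 4c 0c 0a 1c) = 19; tag = H(2a 31 26 19) = 9a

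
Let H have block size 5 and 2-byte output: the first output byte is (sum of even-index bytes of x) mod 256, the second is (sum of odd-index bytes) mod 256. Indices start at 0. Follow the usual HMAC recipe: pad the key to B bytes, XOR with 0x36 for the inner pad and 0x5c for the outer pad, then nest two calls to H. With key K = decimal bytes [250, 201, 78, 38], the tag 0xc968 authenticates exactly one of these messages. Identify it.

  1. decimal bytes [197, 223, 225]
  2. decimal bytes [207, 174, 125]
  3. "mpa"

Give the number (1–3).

Key decimal bytes [250, 201, 78, 38] = fa c9 4e 26 is 4 bytes ≤ B = 5; zero-pad to 5 bytes: K' = fa c9 4e 26 00.
K' ⊕ ipad = cc ff 78 10 36; K' ⊕ opad = a6 95 12 7a 5c.
m1: inner = H(cc ff 78 10 36 c5 df e1) = 59 b5; tag = H(a6 95 12 7a 5c 59 b5) = c968 ← matches
m2: inner = H(cc ff 78 10 36 cf ae 7d) = 28 5b; tag = H(a6 95 12 7a 5c 28 5b) = 6f37
m3: inner = H(cc ff 78 10 36 6d 70 61) = ea dd; tag = H(a6 95 12 7a 5c ea dd) = f1f9

1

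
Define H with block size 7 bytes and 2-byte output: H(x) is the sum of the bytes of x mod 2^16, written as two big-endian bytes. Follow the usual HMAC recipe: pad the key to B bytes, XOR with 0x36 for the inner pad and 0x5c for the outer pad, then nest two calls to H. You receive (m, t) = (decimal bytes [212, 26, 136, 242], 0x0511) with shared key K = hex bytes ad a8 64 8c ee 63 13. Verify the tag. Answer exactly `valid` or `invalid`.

Key hex bytes ad a8 64 8c ee 63 13 is exactly B = 7 bytes: K' = ad a8 64 8c ee 63 13.
K' ⊕ ipad = 9b 9e 52 ba d8 55 25; K' ⊕ opad = f1 f4 38 d0 b2 3f 4f.
Inner hash: sum = 155+158+82+186+216+85+37+212+26+136+242 = 1535 → 05 ff.
Outer hash (recomputed tag): sum = 241+244+56+208+178+63+79+5+255 = 1329 → 05 31.
Recomputed tag = 0531; claimed = 0511 → mismatch.

invalid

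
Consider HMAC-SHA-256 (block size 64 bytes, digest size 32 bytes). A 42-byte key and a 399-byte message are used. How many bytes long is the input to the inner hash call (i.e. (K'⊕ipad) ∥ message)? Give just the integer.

Key is 42 ≤ 64 bytes, zero-padded: |K'| = 64.
Inner input = (K'⊕ipad) ∥ m → 64 + 399 = 463 bytes.

463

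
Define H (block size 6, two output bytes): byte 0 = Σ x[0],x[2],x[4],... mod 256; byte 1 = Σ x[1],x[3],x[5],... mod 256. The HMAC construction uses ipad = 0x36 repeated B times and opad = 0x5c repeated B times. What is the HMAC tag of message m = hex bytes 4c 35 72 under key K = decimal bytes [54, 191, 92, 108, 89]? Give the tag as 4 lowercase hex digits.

06bd

Key decimal bytes [54, 191, 92, 108, 89] = 36 bf 5c 6c 59 is 5 bytes ≤ B = 6; zero-pad to 6 bytes: K' = 36 bf 5c 6c 59 00.
K' ⊕ ipad = 00 89 6a 5a 6f 36.  K' ⊕ opad = 6a e3 00 30 05 5c.
Inner input = (K'⊕ipad) ∥ m = 00 89 6a 5a 6f 36 ∥ 4c 35 72.
Inner hash: even-index sum = 407 mod 256 = 151; odd-index sum = 334 mod 256 = 78 → 97 4e.
Outer input = (K'⊕opad) ∥ inner = 6a e3 00 30 05 5c ∥ 97 4e.
Outer hash (tag): even-index sum = 262 mod 256 = 6; odd-index sum = 445 mod 256 = 189 → 06 bd.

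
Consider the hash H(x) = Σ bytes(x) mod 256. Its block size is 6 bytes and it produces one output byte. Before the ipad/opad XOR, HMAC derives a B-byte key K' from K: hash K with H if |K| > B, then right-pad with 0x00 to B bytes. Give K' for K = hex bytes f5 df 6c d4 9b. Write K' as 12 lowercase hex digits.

f5df6cd49b00

Key hex bytes f5 df 6c d4 9b is 5 bytes ≤ B = 6; zero-pad to 6 bytes: K' = f5 df 6c d4 9b 00.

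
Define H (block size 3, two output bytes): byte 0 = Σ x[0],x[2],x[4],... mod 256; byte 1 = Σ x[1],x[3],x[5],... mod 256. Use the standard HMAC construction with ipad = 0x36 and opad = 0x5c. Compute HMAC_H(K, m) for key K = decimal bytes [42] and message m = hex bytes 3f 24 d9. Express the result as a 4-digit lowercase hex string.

20d2

Key decimal bytes [42] = 2a is 1 byte ≤ B = 3; zero-pad to 3 bytes: K' = 2a 00 00.
K' ⊕ ipad = 1c 36 36.  K' ⊕ opad = 76 5c 5c.
Inner input = (K'⊕ipad) ∥ m = 1c 36 36 ∥ 3f 24 d9.
Inner hash: even-index sum = 118 mod 256 = 118; odd-index sum = 334 mod 256 = 78 → 76 4e.
Outer input = (K'⊕opad) ∥ inner = 76 5c 5c ∥ 76 4e.
Outer hash (tag): even-index sum = 288 mod 256 = 32; odd-index sum = 210 mod 256 = 210 → 20 d2.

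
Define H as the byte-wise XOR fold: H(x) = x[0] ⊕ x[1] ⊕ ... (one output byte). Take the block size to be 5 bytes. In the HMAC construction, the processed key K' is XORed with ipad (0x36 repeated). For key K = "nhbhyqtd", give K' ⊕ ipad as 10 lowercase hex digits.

Key "nhbhyqtd" = 6e 68 62 68 79 71 74 64 is 8 bytes > B = 5, so hash it first: H(key) = 14, then zero-pad to 5 bytes: K' = 14 00 00 00 00.
XOR each byte with 0x36: 14⊕36=22, 00⊕36=36, 00⊕36=36, 00⊕36=36, 00⊕36=36.

2236363636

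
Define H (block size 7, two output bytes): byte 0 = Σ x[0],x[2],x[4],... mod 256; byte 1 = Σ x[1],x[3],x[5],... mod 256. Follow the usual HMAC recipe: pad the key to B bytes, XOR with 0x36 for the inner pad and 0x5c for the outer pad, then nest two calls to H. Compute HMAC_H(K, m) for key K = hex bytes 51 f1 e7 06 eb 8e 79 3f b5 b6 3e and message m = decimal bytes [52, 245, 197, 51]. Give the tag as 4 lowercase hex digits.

9861

Key hex bytes 51 f1 e7 06 eb 8e 79 3f b5 b6 3e is 11 bytes > B = 7, so hash it first: H(key) = 8f 7a, then zero-pad to 7 bytes: K' = 8f 7a 00 00 00 00 00.
K' ⊕ ipad = b9 4c 36 36 36 36 36.  K' ⊕ opad = d3 26 5c 5c 5c 5c 5c.
Inner input = (K'⊕ipad) ∥ m = b9 4c 36 36 36 36 36 ∥ 34 f5 c5 33.
Inner hash: even-index sum = 643 mod 256 = 131; odd-index sum = 433 mod 256 = 177 → 83 b1.
Outer input = (K'⊕opad) ∥ inner = d3 26 5c 5c 5c 5c 5c ∥ 83 b1.
Outer hash (tag): even-index sum = 664 mod 256 = 152; odd-index sum = 353 mod 256 = 97 → 98 61.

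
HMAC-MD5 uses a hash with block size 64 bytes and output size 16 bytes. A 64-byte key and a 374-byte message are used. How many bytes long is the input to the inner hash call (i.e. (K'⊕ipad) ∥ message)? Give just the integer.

438

Key is 64 ≤ 64 bytes, zero-padded: |K'| = 64.
Inner input = (K'⊕ipad) ∥ m → 64 + 374 = 438 bytes.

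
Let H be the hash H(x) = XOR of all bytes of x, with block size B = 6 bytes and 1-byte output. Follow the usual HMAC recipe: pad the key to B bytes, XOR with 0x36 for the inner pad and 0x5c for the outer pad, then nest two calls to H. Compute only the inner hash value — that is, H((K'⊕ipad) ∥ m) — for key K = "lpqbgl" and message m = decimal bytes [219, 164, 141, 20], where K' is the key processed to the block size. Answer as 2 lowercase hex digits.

Key "lpqbgl" = 6c 70 71 62 67 6c is exactly B = 6 bytes: K' = 6c 70 71 62 67 6c.
K' ⊕ ipad = 5a 46 47 54 51 5a.
Inner input = 5a 46 47 54 51 5a ∥ db a4 8d 14.
Inner hash: XOR 5a⊕46⊕47⊕54⊕51⊕5a⊕db⊕a4⊕8d⊕14 = e2.

e2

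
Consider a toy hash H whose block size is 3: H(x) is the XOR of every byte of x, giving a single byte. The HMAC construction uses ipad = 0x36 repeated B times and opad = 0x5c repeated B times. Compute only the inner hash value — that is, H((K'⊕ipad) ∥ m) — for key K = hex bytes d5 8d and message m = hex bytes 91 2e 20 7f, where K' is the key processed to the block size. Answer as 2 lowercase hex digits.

8e

Key hex bytes d5 8d is 2 bytes ≤ B = 3; zero-pad to 3 bytes: K' = d5 8d 00.
K' ⊕ ipad = e3 bb 36.
Inner input = e3 bb 36 ∥ 91 2e 20 7f.
Inner hash: XOR e3⊕bb⊕36⊕91⊕2e⊕20⊕7f = 8e.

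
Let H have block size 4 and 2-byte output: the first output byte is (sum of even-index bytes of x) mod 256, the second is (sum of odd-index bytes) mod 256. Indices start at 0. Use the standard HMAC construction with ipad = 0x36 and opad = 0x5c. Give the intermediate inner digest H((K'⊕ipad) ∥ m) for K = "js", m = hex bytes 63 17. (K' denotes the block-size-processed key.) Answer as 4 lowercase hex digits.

f592

Key "js" = 6a 73 is 2 bytes ≤ B = 4; zero-pad to 4 bytes: K' = 6a 73 00 00.
K' ⊕ ipad = 5c 45 36 36.
Inner input = 5c 45 36 36 ∥ 63 17.
Inner hash: even-index sum = 245 mod 256 = 245; odd-index sum = 146 mod 256 = 146 → f5 92.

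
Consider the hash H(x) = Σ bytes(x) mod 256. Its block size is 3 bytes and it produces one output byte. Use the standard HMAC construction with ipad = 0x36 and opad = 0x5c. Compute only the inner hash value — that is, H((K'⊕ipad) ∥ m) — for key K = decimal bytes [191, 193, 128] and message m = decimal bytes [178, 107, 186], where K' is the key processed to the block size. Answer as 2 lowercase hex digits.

0d

Key decimal bytes [191, 193, 128] = bf c1 80 is exactly B = 3 bytes: K' = bf c1 80.
K' ⊕ ipad = 89 f7 b6.
Inner input = 89 f7 b6 ∥ b2 6b ba.
Inner hash: sum = 137+247+182+178+107+186 = 1037; mod 256 = 13 → 0d.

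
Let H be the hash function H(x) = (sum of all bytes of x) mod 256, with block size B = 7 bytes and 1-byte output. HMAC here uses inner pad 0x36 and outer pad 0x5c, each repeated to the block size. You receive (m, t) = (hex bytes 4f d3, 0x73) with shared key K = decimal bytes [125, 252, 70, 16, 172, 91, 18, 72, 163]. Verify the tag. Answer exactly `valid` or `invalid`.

invalid

Key decimal bytes [125, 252, 70, 16, 172, 91, 18, 72, 163] = 7d fc 46 10 ac 5b 12 48 a3 is 9 bytes > B = 7, so hash it first: H(key) = d3, then zero-pad to 7 bytes: K' = d3 00 00 00 00 00 00.
K' ⊕ ipad = e5 36 36 36 36 36 36; K' ⊕ opad = 8f 5c 5c 5c 5c 5c 5c.
Inner hash: sum = 229+54+54+54+54+54+54+79+211 = 843; mod 256 = 75 → 4b.
Outer hash (recomputed tag): sum = 143+92+92+92+92+92+92+75 = 770; mod 256 = 2 → 02.
Recomputed tag = 02; claimed = 73 → mismatch.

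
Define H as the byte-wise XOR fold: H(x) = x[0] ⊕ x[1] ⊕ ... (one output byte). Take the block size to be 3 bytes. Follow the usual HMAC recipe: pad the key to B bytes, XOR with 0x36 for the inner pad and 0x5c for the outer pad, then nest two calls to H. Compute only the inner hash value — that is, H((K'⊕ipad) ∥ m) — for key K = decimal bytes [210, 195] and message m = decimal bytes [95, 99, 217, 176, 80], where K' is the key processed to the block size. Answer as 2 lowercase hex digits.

22

Key decimal bytes [210, 195] = d2 c3 is 2 bytes ≤ B = 3; zero-pad to 3 bytes: K' = d2 c3 00.
K' ⊕ ipad = e4 f5 36.
Inner input = e4 f5 36 ∥ 5f 63 d9 b0 50.
Inner hash: XOR e4⊕f5⊕36⊕5f⊕63⊕d9⊕b0⊕50 = 22.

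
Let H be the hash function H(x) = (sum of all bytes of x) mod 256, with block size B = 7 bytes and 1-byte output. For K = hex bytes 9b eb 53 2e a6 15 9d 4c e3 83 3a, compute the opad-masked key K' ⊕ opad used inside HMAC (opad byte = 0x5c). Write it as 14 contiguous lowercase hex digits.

175c5c5c5c5c5c

Key hex bytes 9b eb 53 2e a6 15 9d 4c e3 83 3a is 11 bytes > B = 7, so hash it first: H(key) = 4b, then zero-pad to 7 bytes: K' = 4b 00 00 00 00 00 00.
XOR each byte with 0x5c: 4b⊕5c=17, 00⊕5c=5c, 00⊕5c=5c, 00⊕5c=5c, 00⊕5c=5c, 00⊕5c=5c, 00⊕5c=5c.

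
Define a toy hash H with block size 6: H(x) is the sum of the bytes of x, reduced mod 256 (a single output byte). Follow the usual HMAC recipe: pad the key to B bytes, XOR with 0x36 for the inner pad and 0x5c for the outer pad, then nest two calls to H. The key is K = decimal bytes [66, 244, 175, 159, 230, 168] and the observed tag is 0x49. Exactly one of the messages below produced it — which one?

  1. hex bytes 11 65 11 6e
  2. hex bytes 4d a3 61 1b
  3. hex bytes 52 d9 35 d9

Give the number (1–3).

3

Key decimal bytes [66, 244, 175, 159, 230, 168] = 42 f4 af 9f e6 a8 is exactly B = 6 bytes: K' = 42 f4 af 9f e6 a8.
K' ⊕ ipad = 74 c2 99 a9 d0 9e; K' ⊕ opad = 1e a8 f3 c3 ba f4.
m1: inner = H(74 c2 99 a9 d0 9e 11 65 11 6e) = db; tag = H(1e a8 f3 c3 ba f4 db) = 05
m2: inner = H(74 c2 99 a9 d0 9e 4d a3 61 1b) = 52; tag = H(1e a8 f3 c3 ba f4 52) = 7c
m3: inner = H(74 c2 99 a9 d0 9e 52 d9 35 d9) = 1f; tag = H(1e a8 f3 c3 ba f4 1f) = 49 ← matches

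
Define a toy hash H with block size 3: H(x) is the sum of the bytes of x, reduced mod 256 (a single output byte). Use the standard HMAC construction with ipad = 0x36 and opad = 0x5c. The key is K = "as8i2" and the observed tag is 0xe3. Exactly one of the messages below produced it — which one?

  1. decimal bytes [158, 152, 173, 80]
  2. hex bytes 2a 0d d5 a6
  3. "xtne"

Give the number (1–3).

1

Key "as8i2" = 61 73 38 69 32 is 5 bytes > B = 3, so hash it first: H(key) = a7, then zero-pad to 3 bytes: K' = a7 00 00.
K' ⊕ ipad = 91 36 36; K' ⊕ opad = fb 5c 5c.
m1: inner = H(91 36 36 9e 98 ad 50) = 30; tag = H(fb 5c 5c 30) = e3 ← matches
m2: inner = H(91 36 36 2a 0d d5 a6) = af; tag = H(fb 5c 5c af) = 62
m3: inner = H(91 36 36 78 74 6e 65) = bc; tag = H(fb 5c 5c bc) = 6f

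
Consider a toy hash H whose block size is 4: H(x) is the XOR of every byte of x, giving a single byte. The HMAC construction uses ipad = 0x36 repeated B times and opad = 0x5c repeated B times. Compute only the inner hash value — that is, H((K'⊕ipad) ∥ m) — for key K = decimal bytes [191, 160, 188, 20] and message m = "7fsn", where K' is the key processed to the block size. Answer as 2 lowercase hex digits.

fb

Key decimal bytes [191, 160, 188, 20] = bf a0 bc 14 is exactly B = 4 bytes: K' = bf a0 bc 14.
K' ⊕ ipad = 89 96 8a 22.
Inner input = 89 96 8a 22 ∥ 37 66 73 6e.
Inner hash: XOR 89⊕96⊕8a⊕22⊕37⊕66⊕73⊕6e = fb.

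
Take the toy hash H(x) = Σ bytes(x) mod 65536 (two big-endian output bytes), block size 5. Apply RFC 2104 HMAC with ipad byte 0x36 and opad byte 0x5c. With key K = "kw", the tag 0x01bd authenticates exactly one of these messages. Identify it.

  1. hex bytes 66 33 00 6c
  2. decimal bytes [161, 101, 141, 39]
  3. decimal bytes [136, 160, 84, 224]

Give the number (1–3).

Key "kw" = 6b 77 is 2 bytes ≤ B = 5; zero-pad to 5 bytes: K' = 6b 77 00 00 00.
K' ⊕ ipad = 5d 41 36 36 36; K' ⊕ opad = 37 2b 5c 5c 5c.
m1: inner = H(5d 41 36 36 36 66 33 00 6c) = 02 45; tag = H(37 2b 5c 5c 5c 02 45) = 01bd ← matches
m2: inner = H(5d 41 36 36 36 a1 65 8d 27) = 02 fa; tag = H(37 2b 5c 5c 5c 02 fa) = 0272
m3: inner = H(5d 41 36 36 36 88 a0 54 e0) = 03 9c; tag = H(37 2b 5c 5c 5c 03 9c) = 0215

1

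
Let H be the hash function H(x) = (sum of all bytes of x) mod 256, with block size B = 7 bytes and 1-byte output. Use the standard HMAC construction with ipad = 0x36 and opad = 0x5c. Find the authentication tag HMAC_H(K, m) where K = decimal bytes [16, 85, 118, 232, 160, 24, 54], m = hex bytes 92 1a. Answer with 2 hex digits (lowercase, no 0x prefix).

Key decimal bytes [16, 85, 118, 232, 160, 24, 54] = 10 55 76 e8 a0 18 36 is exactly B = 7 bytes: K' = 10 55 76 e8 a0 18 36.
K' ⊕ ipad = 26 63 40 de 96 2e 00.  K' ⊕ opad = 4c 09 2a b4 fc 44 6a.
Inner input = (K'⊕ipad) ∥ m = 26 63 40 de 96 2e 00 ∥ 92 1a.
Inner hash: sum = 38+99+64+222+150+46+0+146+26 = 791; mod 256 = 23 → 17.
Outer input = (K'⊕opad) ∥ inner = 4c 09 2a b4 fc 44 6a ∥ 17.
Outer hash (tag): sum = 76+9+42+180+252+68+106+23 = 756; mod 256 = 244 → f4.

f4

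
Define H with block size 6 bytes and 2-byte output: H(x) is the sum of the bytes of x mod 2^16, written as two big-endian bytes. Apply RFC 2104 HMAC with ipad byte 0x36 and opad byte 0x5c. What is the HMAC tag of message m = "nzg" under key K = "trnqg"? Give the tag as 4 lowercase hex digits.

0249

Key "trnqg" = 74 72 6e 71 67 is 5 bytes ≤ B = 6; zero-pad to 6 bytes: K' = 74 72 6e 71 67 00.
K' ⊕ ipad = 42 44 58 47 51 36.  K' ⊕ opad = 28 2e 32 2d 3b 5c.
Inner input = (K'⊕ipad) ∥ m = 42 44 58 47 51 36 ∥ 6e 7a 67.
Inner hash: sum = 66+68+88+71+81+54+110+122+103 = 763 → 02 fb.
Outer input = (K'⊕opad) ∥ inner = 28 2e 32 2d 3b 5c ∥ 02 fb.
Outer hash (tag): sum = 40+46+50+45+59+92+2+251 = 585 → 02 49.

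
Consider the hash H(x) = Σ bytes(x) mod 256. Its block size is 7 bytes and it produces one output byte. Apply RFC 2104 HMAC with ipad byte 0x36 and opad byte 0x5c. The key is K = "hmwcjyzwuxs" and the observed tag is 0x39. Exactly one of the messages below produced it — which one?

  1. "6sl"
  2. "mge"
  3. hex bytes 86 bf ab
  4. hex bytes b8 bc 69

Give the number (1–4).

2

Key "hmwcjyzwuxs" = 68 6d 77 63 6a 79 7a 77 75 78 73 is 11 bytes > B = 7, so hash it first: H(key) = e3, then zero-pad to 7 bytes: K' = e3 00 00 00 00 00 00.
K' ⊕ ipad = d5 36 36 36 36 36 36; K' ⊕ opad = bf 5c 5c 5c 5c 5c 5c.
m1: inner = H(d5 36 36 36 36 36 36 36 73 6c) = 2e; tag = H(bf 5c 5c 5c 5c 5c 5c 2e) = 15
m2: inner = H(d5 36 36 36 36 36 36 6d 67 65) = 52; tag = H(bf 5c 5c 5c 5c 5c 5c 52) = 39 ← matches
m3: inner = H(d5 36 36 36 36 36 36 86 bf ab) = 09; tag = H(bf 5c 5c 5c 5c 5c 5c 09) = f0
m4: inner = H(d5 36 36 36 36 36 36 b8 bc 69) = f6; tag = H(bf 5c 5c 5c 5c 5c 5c f6) = dd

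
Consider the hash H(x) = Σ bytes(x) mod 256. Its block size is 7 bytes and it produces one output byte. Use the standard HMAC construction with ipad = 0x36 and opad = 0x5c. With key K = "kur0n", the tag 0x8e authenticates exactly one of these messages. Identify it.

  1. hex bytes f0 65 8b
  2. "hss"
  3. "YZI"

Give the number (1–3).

3

Key "kur0n" = 6b 75 72 30 6e is 5 bytes ≤ B = 7; zero-pad to 7 bytes: K' = 6b 75 72 30 6e 00 00.
K' ⊕ ipad = 5d 43 44 06 58 36 36; K' ⊕ opad = 37 29 2e 6c 32 5c 5c.
m1: inner = H(5d 43 44 06 58 36 36 f0 65 8b) = 8e; tag = H(37 29 2e 6c 32 5c 5c 8e) = 72
m2: inner = H(5d 43 44 06 58 36 36 68 73 73) = fc; tag = H(37 29 2e 6c 32 5c 5c fc) = e0
m3: inner = H(5d 43 44 06 58 36 36 59 5a 49) = aa; tag = H(37 29 2e 6c 32 5c 5c aa) = 8e ← matches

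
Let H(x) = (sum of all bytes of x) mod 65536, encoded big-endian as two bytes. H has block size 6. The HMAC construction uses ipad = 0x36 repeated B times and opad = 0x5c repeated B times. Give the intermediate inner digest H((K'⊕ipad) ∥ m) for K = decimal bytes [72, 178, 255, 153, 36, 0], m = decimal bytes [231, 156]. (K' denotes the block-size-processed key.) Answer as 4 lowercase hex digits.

0445

Key decimal bytes [72, 178, 255, 153, 36, 0] = 48 b2 ff 99 24 00 is exactly B = 6 bytes: K' = 48 b2 ff 99 24 00.
K' ⊕ ipad = 7e 84 c9 af 12 36.
Inner input = 7e 84 c9 af 12 36 ∥ e7 9c.
Inner hash: sum = 126+132+201+175+18+54+231+156 = 1093 → 04 45.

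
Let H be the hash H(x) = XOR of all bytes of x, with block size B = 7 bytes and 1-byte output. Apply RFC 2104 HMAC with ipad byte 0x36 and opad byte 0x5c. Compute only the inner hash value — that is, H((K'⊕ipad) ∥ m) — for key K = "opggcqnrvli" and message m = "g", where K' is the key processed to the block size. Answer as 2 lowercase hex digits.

Key "opggcqnrvli" = 6f 70 67 67 63 71 6e 72 76 6c 69 is 11 bytes > B = 7, so hash it first: H(key) = 62, then zero-pad to 7 bytes: K' = 62 00 00 00 00 00 00.
K' ⊕ ipad = 54 36 36 36 36 36 36.
Inner input = 54 36 36 36 36 36 36 ∥ 67.
Inner hash: XOR 54⊕36⊕36⊕36⊕36⊕36⊕36⊕67 = 33.

33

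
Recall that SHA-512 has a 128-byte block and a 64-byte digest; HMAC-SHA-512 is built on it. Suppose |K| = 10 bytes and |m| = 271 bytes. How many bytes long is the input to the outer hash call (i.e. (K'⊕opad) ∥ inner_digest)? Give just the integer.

Key is 10 ≤ 128 bytes, zero-padded: |K'| = 128.
Outer input = (K'⊕opad) ∥ H(inner) → 128 + 64 = 192 bytes.

192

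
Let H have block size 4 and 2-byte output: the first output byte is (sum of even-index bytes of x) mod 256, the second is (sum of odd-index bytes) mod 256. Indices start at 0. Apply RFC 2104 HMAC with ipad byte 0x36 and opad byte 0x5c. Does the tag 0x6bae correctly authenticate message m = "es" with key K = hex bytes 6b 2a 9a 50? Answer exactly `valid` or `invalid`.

Key hex bytes 6b 2a 9a 50 is exactly B = 4 bytes: K' = 6b 2a 9a 50.
K' ⊕ ipad = 5d 1c ac 66; K' ⊕ opad = 37 76 c6 0c.
Inner hash: even-index sum = 366 mod 256 = 110; odd-index sum = 245 mod 256 = 245 → 6e f5.
Outer hash (recomputed tag): even-index sum = 363 mod 256 = 107; odd-index sum = 375 mod 256 = 119 → 6b 77.
Recomputed tag = 6b77; claimed = 6bae → mismatch.

invalid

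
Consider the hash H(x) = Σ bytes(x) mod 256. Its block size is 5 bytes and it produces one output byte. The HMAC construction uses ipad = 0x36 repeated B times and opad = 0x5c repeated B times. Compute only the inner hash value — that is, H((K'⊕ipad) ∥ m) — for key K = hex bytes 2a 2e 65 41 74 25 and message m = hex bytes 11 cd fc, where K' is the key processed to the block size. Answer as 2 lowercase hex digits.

53

Key hex bytes 2a 2e 65 41 74 25 is 6 bytes > B = 5, so hash it first: H(key) = 97, then zero-pad to 5 bytes: K' = 97 00 00 00 00.
K' ⊕ ipad = a1 36 36 36 36.
Inner input = a1 36 36 36 36 ∥ 11 cd fc.
Inner hash: sum = 161+54+54+54+54+17+205+252 = 851; mod 256 = 83 → 53.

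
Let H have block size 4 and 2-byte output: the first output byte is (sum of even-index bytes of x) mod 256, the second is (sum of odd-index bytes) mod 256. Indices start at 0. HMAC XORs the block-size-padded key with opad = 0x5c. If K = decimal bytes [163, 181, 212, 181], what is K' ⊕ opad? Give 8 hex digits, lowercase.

ffe988e9

Key decimal bytes [163, 181, 212, 181] = a3 b5 d4 b5 is exactly B = 4 bytes: K' = a3 b5 d4 b5.
XOR each byte with 0x5c: a3⊕5c=ff, b5⊕5c=e9, d4⊕5c=88, b5⊕5c=e9.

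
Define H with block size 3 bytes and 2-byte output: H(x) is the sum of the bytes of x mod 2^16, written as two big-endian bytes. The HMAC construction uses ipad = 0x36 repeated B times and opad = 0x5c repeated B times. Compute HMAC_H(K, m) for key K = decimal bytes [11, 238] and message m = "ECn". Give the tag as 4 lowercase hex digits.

01a8

Key decimal bytes [11, 238] = 0b ee is 2 bytes ≤ B = 3; zero-pad to 3 bytes: K' = 0b ee 00.
K' ⊕ ipad = 3d d8 36.  K' ⊕ opad = 57 b2 5c.
Inner input = (K'⊕ipad) ∥ m = 3d d8 36 ∥ 45 43 6e.
Inner hash: sum = 61+216+54+69+67+110 = 577 → 02 41.
Outer input = (K'⊕opad) ∥ inner = 57 b2 5c ∥ 02 41.
Outer hash (tag): sum = 87+178+92+2+65 = 424 → 01 a8.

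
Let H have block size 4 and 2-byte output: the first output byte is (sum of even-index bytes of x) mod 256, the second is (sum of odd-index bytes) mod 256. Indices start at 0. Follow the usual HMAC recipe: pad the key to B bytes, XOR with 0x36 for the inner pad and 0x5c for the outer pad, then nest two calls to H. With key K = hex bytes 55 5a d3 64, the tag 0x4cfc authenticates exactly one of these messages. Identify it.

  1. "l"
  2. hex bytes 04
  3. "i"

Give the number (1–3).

1

Key hex bytes 55 5a d3 64 is exactly B = 4 bytes: K' = 55 5a d3 64.
K' ⊕ ipad = 63 6c e5 52; K' ⊕ opad = 09 06 8f 38.
m1: inner = H(63 6c e5 52 6c) = b4 be; tag = H(09 06 8f 38 b4 be) = 4cfc ← matches
m2: inner = H(63 6c e5 52 04) = 4c be; tag = H(09 06 8f 38 4c be) = e4fc
m3: inner = H(63 6c e5 52 69) = b1 be; tag = H(09 06 8f 38 b1 be) = 49fc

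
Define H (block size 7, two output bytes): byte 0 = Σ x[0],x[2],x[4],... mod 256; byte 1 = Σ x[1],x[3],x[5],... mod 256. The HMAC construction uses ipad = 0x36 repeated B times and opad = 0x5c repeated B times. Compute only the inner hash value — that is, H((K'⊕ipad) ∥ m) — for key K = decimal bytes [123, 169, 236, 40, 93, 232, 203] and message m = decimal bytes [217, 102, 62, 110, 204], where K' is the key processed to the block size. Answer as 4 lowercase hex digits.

Key decimal bytes [123, 169, 236, 40, 93, 232, 203] = 7b a9 ec 28 5d e8 cb is exactly B = 7 bytes: K' = 7b a9 ec 28 5d e8 cb.
K' ⊕ ipad = 4d 9f da 1e 6b de fd.
Inner input = 4d 9f da 1e 6b de fd ∥ d9 66 3e 6e cc.
Inner hash: even-index sum = 867 mod 256 = 99; odd-index sum = 894 mod 256 = 126 → 63 7e.

637e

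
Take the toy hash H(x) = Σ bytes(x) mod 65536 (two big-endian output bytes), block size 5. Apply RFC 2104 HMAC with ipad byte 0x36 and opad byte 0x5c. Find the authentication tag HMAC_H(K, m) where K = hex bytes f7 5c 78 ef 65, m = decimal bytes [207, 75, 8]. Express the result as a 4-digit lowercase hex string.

Key hex bytes f7 5c 78 ef 65 is exactly B = 5 bytes: K' = f7 5c 78 ef 65.
K' ⊕ ipad = c1 6a 4e d9 53.  K' ⊕ opad = ab 00 24 b3 39.
Inner input = (K'⊕ipad) ∥ m = c1 6a 4e d9 53 ∥ cf 4b 08.
Inner hash: sum = 193+106+78+217+83+207+75+8 = 967 → 03 c7.
Outer input = (K'⊕opad) ∥ inner = ab 00 24 b3 39 ∥ 03 c7.
Outer hash (tag): sum = 171+0+36+179+57+3+199 = 645 → 02 85.

0285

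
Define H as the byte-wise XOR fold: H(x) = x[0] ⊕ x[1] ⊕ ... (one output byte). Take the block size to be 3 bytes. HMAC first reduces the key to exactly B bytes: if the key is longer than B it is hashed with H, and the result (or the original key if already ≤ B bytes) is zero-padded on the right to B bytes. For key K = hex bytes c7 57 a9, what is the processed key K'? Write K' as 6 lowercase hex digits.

Key hex bytes c7 57 a9 is exactly B = 3 bytes: K' = c7 57 a9.

c757a9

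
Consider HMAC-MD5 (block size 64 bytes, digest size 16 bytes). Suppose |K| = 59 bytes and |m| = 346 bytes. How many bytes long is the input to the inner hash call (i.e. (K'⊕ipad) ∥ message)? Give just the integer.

410

Key is 59 ≤ 64 bytes, zero-padded: |K'| = 64.
Inner input = (K'⊕ipad) ∥ m → 64 + 346 = 410 bytes.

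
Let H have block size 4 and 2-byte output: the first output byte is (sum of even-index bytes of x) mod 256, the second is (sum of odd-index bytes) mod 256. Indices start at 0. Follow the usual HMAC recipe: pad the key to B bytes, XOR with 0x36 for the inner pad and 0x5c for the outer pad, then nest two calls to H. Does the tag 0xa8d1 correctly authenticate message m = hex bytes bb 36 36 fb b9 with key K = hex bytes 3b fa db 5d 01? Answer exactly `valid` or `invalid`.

Key hex bytes 3b fa db 5d 01 is 5 bytes > B = 4, so hash it first: H(key) = 17 57, then zero-pad to 4 bytes: K' = 17 57 00 00.
K' ⊕ ipad = 21 61 36 36; K' ⊕ opad = 4b 0b 5c 5c.
Inner hash: even-index sum = 513 mod 256 = 1; odd-index sum = 456 mod 256 = 200 → 01 c8.
Outer hash (recomputed tag): even-index sum = 168 mod 256 = 168; odd-index sum = 303 mod 256 = 47 → a8 2f.
Recomputed tag = a82f; claimed = a8d1 → mismatch.

invalid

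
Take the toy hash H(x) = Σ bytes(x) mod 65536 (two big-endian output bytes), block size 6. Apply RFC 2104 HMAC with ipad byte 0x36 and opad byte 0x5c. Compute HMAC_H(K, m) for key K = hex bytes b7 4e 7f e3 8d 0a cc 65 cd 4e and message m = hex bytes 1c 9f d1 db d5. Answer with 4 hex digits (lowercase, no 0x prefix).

Key hex bytes b7 4e 7f e3 8d 0a cc 65 cd 4e is 10 bytes > B = 6, so hash it first: H(key) = 05 4a, then zero-pad to 6 bytes: K' = 05 4a 00 00 00 00.
K' ⊕ ipad = 33 7c 36 36 36 36.  K' ⊕ opad = 59 16 5c 5c 5c 5c.
Inner input = (K'⊕ipad) ∥ m = 33 7c 36 36 36 36 ∥ 1c 9f d1 db d5.
Inner hash: sum = 51+124+54+54+54+54+28+159+209+219+213 = 1219 → 04 c3.
Outer input = (K'⊕opad) ∥ inner = 59 16 5c 5c 5c 5c ∥ 04 c3.
Outer hash (tag): sum = 89+22+92+92+92+92+4+195 = 678 → 02 a6.

02a6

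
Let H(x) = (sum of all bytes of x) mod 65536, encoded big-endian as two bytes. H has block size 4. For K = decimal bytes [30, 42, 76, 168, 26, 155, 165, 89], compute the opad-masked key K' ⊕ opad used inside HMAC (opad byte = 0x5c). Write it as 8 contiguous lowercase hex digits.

5eb35c5c

Key decimal bytes [30, 42, 76, 168, 26, 155, 165, 89] = 1e 2a 4c a8 1a 9b a5 59 is 8 bytes > B = 4, so hash it first: H(key) = 02 ef, then zero-pad to 4 bytes: K' = 02 ef 00 00.
XOR each byte with 0x5c: 02⊕5c=5e, ef⊕5c=b3, 00⊕5c=5c, 00⊕5c=5c.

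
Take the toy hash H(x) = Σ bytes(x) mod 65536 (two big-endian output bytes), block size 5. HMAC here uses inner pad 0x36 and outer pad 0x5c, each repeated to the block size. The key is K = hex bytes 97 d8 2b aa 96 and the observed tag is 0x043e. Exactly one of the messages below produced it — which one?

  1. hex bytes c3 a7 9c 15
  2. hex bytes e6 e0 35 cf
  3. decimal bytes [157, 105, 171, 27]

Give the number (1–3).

3

Key hex bytes 97 d8 2b aa 96 is exactly B = 5 bytes: K' = 97 d8 2b aa 96.
K' ⊕ ipad = a1 ee 1d 9c a0; K' ⊕ opad = cb 84 77 f6 ca.
m1: inner = H(a1 ee 1d 9c a0 c3 a7 9c 15) = 05 03; tag = H(cb 84 77 f6 ca 05 03) = 038e
m2: inner = H(a1 ee 1d 9c a0 e6 e0 35 cf) = 05 b2; tag = H(cb 84 77 f6 ca 05 b2) = 043d
m3: inner = H(a1 ee 1d 9c a0 9d 69 ab 1b) = 04 b4; tag = H(cb 84 77 f6 ca 04 b4) = 043e ← matches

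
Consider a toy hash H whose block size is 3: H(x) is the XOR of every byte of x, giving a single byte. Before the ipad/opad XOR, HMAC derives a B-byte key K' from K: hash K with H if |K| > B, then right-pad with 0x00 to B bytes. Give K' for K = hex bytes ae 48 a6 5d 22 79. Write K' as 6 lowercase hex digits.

|K| = 6 > B = 3, so first hash the key.
H(K): XOR ae⊕48⊕a6⊕5d⊕22⊕79 = 46.
Zero-pad H(K) = 46 to 3 bytes: K' = 46 00 00.

460000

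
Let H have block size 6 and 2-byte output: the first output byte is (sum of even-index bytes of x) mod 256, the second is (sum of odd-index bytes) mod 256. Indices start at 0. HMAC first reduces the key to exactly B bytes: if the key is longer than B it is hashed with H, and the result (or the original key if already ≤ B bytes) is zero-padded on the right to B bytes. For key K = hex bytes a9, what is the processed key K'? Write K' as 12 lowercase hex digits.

Key hex bytes a9 is 1 byte ≤ B = 6; zero-pad to 6 bytes: K' = a9 00 00 00 00 00.

a90000000000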